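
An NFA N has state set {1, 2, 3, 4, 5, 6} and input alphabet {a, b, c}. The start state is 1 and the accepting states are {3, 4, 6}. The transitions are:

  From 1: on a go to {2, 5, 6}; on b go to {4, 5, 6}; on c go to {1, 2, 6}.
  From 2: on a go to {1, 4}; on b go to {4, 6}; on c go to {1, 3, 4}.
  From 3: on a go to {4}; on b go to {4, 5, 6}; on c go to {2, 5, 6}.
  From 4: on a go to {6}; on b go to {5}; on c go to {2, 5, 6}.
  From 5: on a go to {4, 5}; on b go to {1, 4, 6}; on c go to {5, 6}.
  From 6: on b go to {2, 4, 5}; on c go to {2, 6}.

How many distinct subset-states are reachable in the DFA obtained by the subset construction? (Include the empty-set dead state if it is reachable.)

Start state of the DFA: {1}.
{1} --a--> {2, 5, 6}  [new]
{1} --b--> {4, 5, 6}  [new]
{1} --c--> {1, 2, 6}  [new]
{2, 5, 6} --a--> {1, 4, 5}  [new]
{2, 5, 6} --b--> {1, 2, 4, 5, 6}  [new]
{2, 5, 6} --c--> {1, 2, 3, 4, 5, 6}  [new]
{4, 5, 6} --a--> {4, 5, 6}  [seen]
{4, 5, 6} --b--> {1, 2, 4, 5, 6}  [seen]
{4, 5, 6} --c--> {2, 5, 6}  [seen]
{1, 2, 6} --a--> {1, 2, 4, 5, 6}  [seen]
{1, 2, 6} --b--> {2, 4, 5, 6}  [new]
{1, 2, 6} --c--> {1, 2, 3, 4, 6}  [new]
{1, 4, 5} --a--> {2, 4, 5, 6}  [seen]
{1, 4, 5} --b--> {1, 4, 5, 6}  [new]
{1, 4, 5} --c--> {1, 2, 5, 6}  [new]
{1, 2, 4, 5, 6} --a--> {1, 2, 4, 5, 6}  [seen]
{1, 2, 4, 5, 6} --b--> {1, 2, 4, 5, 6}  [seen]
{1, 2, 4, 5, 6} --c--> {1, 2, 3, 4, 5, 6}  [seen]
{1, 2, 3, 4, 5, 6} --a--> {1, 2, 4, 5, 6}  [seen]
{1, 2, 3, 4, 5, 6} --b--> {1, 2, 4, 5, 6}  [seen]
{1, 2, 3, 4, 5, 6} --c--> {1, 2, 3, 4, 5, 6}  [seen]
{2, 4, 5, 6} --a--> {1, 4, 5, 6}  [seen]
{2, 4, 5, 6} --b--> {1, 2, 4, 5, 6}  [seen]
{2, 4, 5, 6} --c--> {1, 2, 3, 4, 5, 6}  [seen]
{1, 2, 3, 4, 6} --a--> {1, 2, 4, 5, 6}  [seen]
{1, 2, 3, 4, 6} --b--> {2, 4, 5, 6}  [seen]
{1, 2, 3, 4, 6} --c--> {1, 2, 3, 4, 5, 6}  [seen]
{1, 4, 5, 6} --a--> {2, 4, 5, 6}  [seen]
{1, 4, 5, 6} --b--> {1, 2, 4, 5, 6}  [seen]
{1, 4, 5, 6} --c--> {1, 2, 5, 6}  [seen]
{1, 2, 5, 6} --a--> {1, 2, 4, 5, 6}  [seen]
{1, 2, 5, 6} --b--> {1, 2, 4, 5, 6}  [seen]
{1, 2, 5, 6} --c--> {1, 2, 3, 4, 5, 6}  [seen]
Reachable DFA states: {1}, {2, 5, 6}, {4, 5, 6}, {1, 2, 6}, {1, 4, 5}, {1, 2, 4, 5, 6}, {1, 2, 3, 4, 5, 6}, {2, 4, 5, 6}, {1, 2, 3, 4, 6}, {1, 4, 5, 6}, {1, 2, 5, 6}.

11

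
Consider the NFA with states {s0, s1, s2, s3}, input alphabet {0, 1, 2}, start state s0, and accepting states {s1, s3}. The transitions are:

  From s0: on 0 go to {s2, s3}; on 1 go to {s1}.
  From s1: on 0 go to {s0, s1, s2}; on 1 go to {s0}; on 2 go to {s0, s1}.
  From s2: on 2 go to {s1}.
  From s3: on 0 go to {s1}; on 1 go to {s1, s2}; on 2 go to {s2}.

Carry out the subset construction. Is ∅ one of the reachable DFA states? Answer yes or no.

Start state of the DFA: {s0}.
{s0} --0--> {s2, s3}  [new]
{s0} --1--> {s1}  [new]
{s0} --2--> ∅  [new]
{s2, s3} --0--> {s1}  [seen]
{s2, s3} --1--> {s1, s2}  [new]
{s2, s3} --2--> {s1, s2}  [seen]
{s1} --0--> {s0, s1, s2}  [new]
{s1} --1--> {s0}  [seen]
{s1} --2--> {s0, s1}  [new]
∅ --0--> ∅  [seen]
∅ --1--> ∅  [seen]
∅ --2--> ∅  [seen]
{s1, s2} --0--> {s0, s1, s2}  [seen]
{s1, s2} --1--> {s0}  [seen]
{s1, s2} --2--> {s0, s1}  [seen]
{s0, s1, s2} --0--> {s0, s1, s2, s3}  [new]
{s0, s1, s2} --1--> {s0, s1}  [seen]
{s0, s1, s2} --2--> {s0, s1}  [seen]
{s0, s1} --0--> {s0, s1, s2, s3}  [seen]
{s0, s1} --1--> {s0, s1}  [seen]
{s0, s1} --2--> {s0, s1}  [seen]
{s0, s1, s2, s3} --0--> {s0, s1, s2, s3}  [seen]
{s0, s1, s2, s3} --1--> {s0, s1, s2}  [seen]
{s0, s1, s2, s3} --2--> {s0, s1, s2}  [seen]
Reachable DFA states: {s0}, {s2, s3}, {s1}, ∅, {s1, s2}, {s0, s1, s2}, {s0, s1}, {s0, s1, s2, s3}.
∅ is among them.

yes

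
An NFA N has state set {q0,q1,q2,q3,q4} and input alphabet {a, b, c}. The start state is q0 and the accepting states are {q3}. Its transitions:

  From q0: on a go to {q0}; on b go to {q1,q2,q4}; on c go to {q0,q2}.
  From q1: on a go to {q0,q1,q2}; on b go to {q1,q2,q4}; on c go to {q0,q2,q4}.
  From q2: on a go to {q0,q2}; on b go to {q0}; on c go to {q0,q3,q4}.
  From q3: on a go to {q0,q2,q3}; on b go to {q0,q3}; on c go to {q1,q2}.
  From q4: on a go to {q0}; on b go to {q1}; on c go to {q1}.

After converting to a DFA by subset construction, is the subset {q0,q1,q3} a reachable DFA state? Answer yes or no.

no

Start state of the DFA: {q0}.
{q0} --a--> {q0}  [seen]
{q0} --b--> {q1,q2,q4}  [new]
{q0} --c--> {q0,q2}  [new]
{q1,q2,q4} --a--> {q0,q1,q2}  [new]
{q1,q2,q4} --b--> {q0,q1,q2,q4}  [new]
{q1,q2,q4} --c--> {q0,q1,q2,q3,q4}  [new]
{q0,q2} --a--> {q0,q2}  [seen]
{q0,q2} --b--> {q0,q1,q2,q4}  [seen]
{q0,q2} --c--> {q0,q2,q3,q4}  [new]
{q0,q1,q2} --a--> {q0,q1,q2}  [seen]
{q0,q1,q2} --b--> {q0,q1,q2,q4}  [seen]
{q0,q1,q2} --c--> {q0,q2,q3,q4}  [seen]
{q0,q1,q2,q4} --a--> {q0,q1,q2}  [seen]
{q0,q1,q2,q4} --b--> {q0,q1,q2,q4}  [seen]
{q0,q1,q2,q4} --c--> {q0,q1,q2,q3,q4}  [seen]
{q0,q1,q2,q3,q4} --a--> {q0,q1,q2,q3}  [new]
{q0,q1,q2,q3,q4} --b--> {q0,q1,q2,q3,q4}  [seen]
{q0,q1,q2,q3,q4} --c--> {q0,q1,q2,q3,q4}  [seen]
{q0,q2,q3,q4} --a--> {q0,q2,q3}  [new]
{q0,q2,q3,q4} --b--> {q0,q1,q2,q3,q4}  [seen]
{q0,q2,q3,q4} --c--> {q0,q1,q2,q3,q4}  [seen]
{q0,q1,q2,q3} --a--> {q0,q1,q2,q3}  [seen]
{q0,q1,q2,q3} --b--> {q0,q1,q2,q3,q4}  [seen]
{q0,q1,q2,q3} --c--> {q0,q1,q2,q3,q4}  [seen]
{q0,q2,q3} --a--> {q0,q2,q3}  [seen]
{q0,q2,q3} --b--> {q0,q1,q2,q3,q4}  [seen]
{q0,q2,q3} --c--> {q0,q1,q2,q3,q4}  [seen]
Reachable DFA states: {q0}, {q1,q2,q4}, {q0,q2}, {q0,q1,q2}, {q0,q1,q2,q4}, {q0,q1,q2,q3,q4}, {q0,q2,q3,q4}, {q0,q1,q2,q3}, {q0,q2,q3}.
{q0,q1,q3} is not among them.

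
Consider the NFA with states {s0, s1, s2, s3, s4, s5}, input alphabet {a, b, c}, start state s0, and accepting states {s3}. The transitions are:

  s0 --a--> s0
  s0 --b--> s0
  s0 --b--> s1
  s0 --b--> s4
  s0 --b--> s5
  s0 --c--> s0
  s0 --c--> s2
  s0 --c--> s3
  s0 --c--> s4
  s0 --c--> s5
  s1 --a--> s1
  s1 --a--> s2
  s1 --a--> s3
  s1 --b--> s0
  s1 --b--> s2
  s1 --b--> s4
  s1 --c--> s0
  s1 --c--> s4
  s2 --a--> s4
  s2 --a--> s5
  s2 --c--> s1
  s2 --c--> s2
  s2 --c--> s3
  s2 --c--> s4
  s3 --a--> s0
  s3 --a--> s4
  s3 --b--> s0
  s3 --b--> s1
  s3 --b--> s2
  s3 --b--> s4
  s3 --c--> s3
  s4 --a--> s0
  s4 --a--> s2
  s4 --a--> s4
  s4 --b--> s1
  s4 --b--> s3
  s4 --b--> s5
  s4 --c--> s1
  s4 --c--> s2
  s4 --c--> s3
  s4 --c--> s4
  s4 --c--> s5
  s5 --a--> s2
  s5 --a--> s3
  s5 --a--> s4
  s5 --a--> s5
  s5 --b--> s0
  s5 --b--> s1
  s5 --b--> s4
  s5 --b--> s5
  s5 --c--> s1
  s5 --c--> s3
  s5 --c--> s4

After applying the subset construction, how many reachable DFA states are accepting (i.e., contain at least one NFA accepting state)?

Start state of the DFA: {s0}.
{s0} --a--> {s0}  [seen]
{s0} --b--> {s0, s1, s4, s5}  [new]
{s0} --c--> {s0, s2, s3, s4, s5}  [new]
{s0, s1, s4, s5} --a--> {s0, s1, s2, s3, s4, s5}  [new]
{s0, s1, s4, s5} --b--> {s0, s1, s2, s3, s4, s5}  [seen]
{s0, s1, s4, s5} --c--> {s0, s1, s2, s3, s4, s5}  [seen]
{s0, s2, s3, s4, s5} --a--> {s0, s2, s3, s4, s5}  [seen]
{s0, s2, s3, s4, s5} --b--> {s0, s1, s2, s3, s4, s5}  [seen]
{s0, s2, s3, s4, s5} --c--> {s0, s1, s2, s3, s4, s5}  [seen]
{s0, s1, s2, s3, s4, s5} --a--> {s0, s1, s2, s3, s4, s5}  [seen]
{s0, s1, s2, s3, s4, s5} --b--> {s0, s1, s2, s3, s4, s5}  [seen]
{s0, s1, s2, s3, s4, s5} --c--> {s0, s1, s2, s3, s4, s5}  [seen]
Reachable DFA states: {s0}, {s0, s1, s4, s5}, {s0, s2, s3, s4, s5}, {s0, s1, s2, s3, s4, s5}.
Accepting DFA states (contain an NFA accepting state): {s0, s2, s3, s4, s5}, {s0, s1, s2, s3, s4, s5}.

2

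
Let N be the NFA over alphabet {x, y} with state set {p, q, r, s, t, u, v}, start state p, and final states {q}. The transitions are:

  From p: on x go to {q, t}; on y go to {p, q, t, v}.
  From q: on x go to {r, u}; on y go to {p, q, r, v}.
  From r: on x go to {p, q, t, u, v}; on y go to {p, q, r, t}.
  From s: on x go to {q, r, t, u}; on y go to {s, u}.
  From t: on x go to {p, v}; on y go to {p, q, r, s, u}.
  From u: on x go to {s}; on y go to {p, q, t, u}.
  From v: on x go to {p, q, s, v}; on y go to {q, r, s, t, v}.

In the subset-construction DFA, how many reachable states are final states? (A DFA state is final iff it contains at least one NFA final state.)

5

Start state of the DFA: {p}.
{p} --x--> {q, t}  [new]
{p} --y--> {p, q, t, v}  [new]
{q, t} --x--> {p, r, u, v}  [new]
{q, t} --y--> {p, q, r, s, u, v}  [new]
{p, q, t, v} --x--> {p, q, r, s, t, u, v}  [new]
{p, q, t, v} --y--> {p, q, r, s, t, u, v}  [seen]
{p, r, u, v} --x--> {p, q, s, t, u, v}  [new]
{p, r, u, v} --y--> {p, q, r, s, t, u, v}  [seen]
{p, q, r, s, u, v} --x--> {p, q, r, s, t, u, v}  [seen]
{p, q, r, s, u, v} --y--> {p, q, r, s, t, u, v}  [seen]
{p, q, r, s, t, u, v} --x--> {p, q, r, s, t, u, v}  [seen]
{p, q, r, s, t, u, v} --y--> {p, q, r, s, t, u, v}  [seen]
{p, q, s, t, u, v} --x--> {p, q, r, s, t, u, v}  [seen]
{p, q, s, t, u, v} --y--> {p, q, r, s, t, u, v}  [seen]
Reachable DFA states: {p}, {q, t}, {p, q, t, v}, {p, r, u, v}, {p, q, r, s, u, v}, {p, q, r, s, t, u, v}, {p, q, s, t, u, v}.
Accepting DFA states (contain an NFA accepting state): {q, t}, {p, q, t, v}, {p, q, r, s, u, v}, {p, q, r, s, t, u, v}, {p, q, s, t, u, v}.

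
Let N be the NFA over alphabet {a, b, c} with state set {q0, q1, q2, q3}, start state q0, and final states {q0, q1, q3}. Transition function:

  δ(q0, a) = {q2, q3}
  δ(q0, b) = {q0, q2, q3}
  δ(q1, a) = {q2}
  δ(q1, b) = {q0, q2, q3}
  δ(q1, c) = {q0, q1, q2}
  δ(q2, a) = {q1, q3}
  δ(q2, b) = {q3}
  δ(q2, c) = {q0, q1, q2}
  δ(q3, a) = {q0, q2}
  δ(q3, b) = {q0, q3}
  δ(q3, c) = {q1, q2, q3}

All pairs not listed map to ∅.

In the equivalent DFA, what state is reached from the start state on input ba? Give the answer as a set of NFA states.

Start: {q0}.
δ(q0,b) = {q0, q2, q3}.
Union: {q0, q2, q3}.
After b: {q0, q2, q3}.
δ(q0,a) = {q2, q3}; δ(q2,a) = {q1, q3}; δ(q3,a) = {q0, q2}.
Union: {q0, q1, q2, q3}.
After a: {q0, q1, q2, q3}.

{q0, q1, q2, q3}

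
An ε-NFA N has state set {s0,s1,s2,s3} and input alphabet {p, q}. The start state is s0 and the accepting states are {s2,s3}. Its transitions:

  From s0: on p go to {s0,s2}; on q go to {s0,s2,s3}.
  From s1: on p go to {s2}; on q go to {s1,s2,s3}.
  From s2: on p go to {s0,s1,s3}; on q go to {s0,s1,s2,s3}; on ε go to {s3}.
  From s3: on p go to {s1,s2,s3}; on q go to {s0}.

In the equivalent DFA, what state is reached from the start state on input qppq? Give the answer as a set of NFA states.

{s0,s1,s2,s3}

Start: {s0}.
δ(s0,q) = {s0,s2,s3}.
Union: {s0,s2,s3}.
After q: {s0,s2,s3}.
δ(s0,p) = {s0,s2}; δ(s2,p) = {s0,s1,s3}; δ(s3,p) = {s1,s2,s3}.
Union: {s0,s1,s2,s3}.
After p: {s0,s1,s2,s3}.
δ(s0,p) = {s0,s2}; δ(s1,p) = {s2}; δ(s2,p) = {s0,s1,s3}; δ(s3,p) = {s1,s2,s3}.
Union: {s0,s1,s2,s3}.
After p: {s0,s1,s2,s3}.
δ(s0,q) = {s0,s2,s3}; δ(s1,q) = {s1,s2,s3}; δ(s2,q) = {s0,s1,s2,s3}; δ(s3,q) = {s0}.
Union: {s0,s1,s2,s3}.
After q: {s0,s1,s2,s3}.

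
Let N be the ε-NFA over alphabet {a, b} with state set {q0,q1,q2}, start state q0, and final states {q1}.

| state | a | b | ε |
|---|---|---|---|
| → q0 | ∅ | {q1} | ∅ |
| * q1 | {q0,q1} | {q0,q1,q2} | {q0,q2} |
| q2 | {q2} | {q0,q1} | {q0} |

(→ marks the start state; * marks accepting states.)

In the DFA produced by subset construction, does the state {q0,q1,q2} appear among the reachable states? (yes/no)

yes

Start state of the DFA: {q0} (ε-closure of the NFA start).
{q0} --a--> ∅  [new]
{q0} --b--> {q0,q1,q2}  [new]
∅ --a--> ∅  [seen]
∅ --b--> ∅  [seen]
{q0,q1,q2} --a--> {q0,q1,q2}  [seen]
{q0,q1,q2} --b--> {q0,q1,q2}  [seen]
Reachable DFA states: {q0}, ∅, {q0,q1,q2}.
{q0,q1,q2} is among them.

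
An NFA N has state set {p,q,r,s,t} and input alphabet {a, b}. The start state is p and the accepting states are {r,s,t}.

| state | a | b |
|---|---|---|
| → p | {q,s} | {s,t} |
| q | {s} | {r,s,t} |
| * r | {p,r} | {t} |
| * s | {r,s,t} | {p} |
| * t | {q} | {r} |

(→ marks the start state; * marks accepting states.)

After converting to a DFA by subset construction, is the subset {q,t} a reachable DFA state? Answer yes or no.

no

Start state of the DFA: {p}.
{p} --a--> {q,s}  [new]
{p} --b--> {s,t}  [new]
{q,s} --a--> {r,s,t}  [new]
{q,s} --b--> {p,r,s,t}  [new]
{s,t} --a--> {q,r,s,t}  [new]
{s,t} --b--> {p,r}  [new]
{r,s,t} --a--> {p,q,r,s,t}  [new]
{r,s,t} --b--> {p,r,t}  [new]
{p,r,s,t} --a--> {p,q,r,s,t}  [seen]
{p,r,s,t} --b--> {p,r,s,t}  [seen]
{q,r,s,t} --a--> {p,q,r,s,t}  [seen]
{q,r,s,t} --b--> {p,r,s,t}  [seen]
{p,r} --a--> {p,q,r,s}  [new]
{p,r} --b--> {s,t}  [seen]
{p,q,r,s,t} --a--> {p,q,r,s,t}  [seen]
{p,q,r,s,t} --b--> {p,r,s,t}  [seen]
{p,r,t} --a--> {p,q,r,s}  [seen]
{p,r,t} --b--> {r,s,t}  [seen]
{p,q,r,s} --a--> {p,q,r,s,t}  [seen]
{p,q,r,s} --b--> {p,r,s,t}  [seen]
Reachable DFA states: {p}, {q,s}, {s,t}, {r,s,t}, {p,r,s,t}, {q,r,s,t}, {p,r}, {p,q,r,s,t}, {p,r,t}, {p,q,r,s}.
{q,t} is not among them.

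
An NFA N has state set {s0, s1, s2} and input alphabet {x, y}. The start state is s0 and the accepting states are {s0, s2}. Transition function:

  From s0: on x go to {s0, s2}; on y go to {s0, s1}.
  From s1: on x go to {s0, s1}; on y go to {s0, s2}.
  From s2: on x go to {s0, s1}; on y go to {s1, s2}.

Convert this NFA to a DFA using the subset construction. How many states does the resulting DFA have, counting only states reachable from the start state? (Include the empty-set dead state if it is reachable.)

Start state of the DFA: {s0}.
{s0} --x--> {s0, s2}  [new]
{s0} --y--> {s0, s1}  [new]
{s0, s2} --x--> {s0, s1, s2}  [new]
{s0, s2} --y--> {s0, s1, s2}  [seen]
{s0, s1} --x--> {s0, s1, s2}  [seen]
{s0, s1} --y--> {s0, s1, s2}  [seen]
{s0, s1, s2} --x--> {s0, s1, s2}  [seen]
{s0, s1, s2} --y--> {s0, s1, s2}  [seen]
Reachable DFA states: {s0}, {s0, s2}, {s0, s1}, {s0, s1, s2}.

4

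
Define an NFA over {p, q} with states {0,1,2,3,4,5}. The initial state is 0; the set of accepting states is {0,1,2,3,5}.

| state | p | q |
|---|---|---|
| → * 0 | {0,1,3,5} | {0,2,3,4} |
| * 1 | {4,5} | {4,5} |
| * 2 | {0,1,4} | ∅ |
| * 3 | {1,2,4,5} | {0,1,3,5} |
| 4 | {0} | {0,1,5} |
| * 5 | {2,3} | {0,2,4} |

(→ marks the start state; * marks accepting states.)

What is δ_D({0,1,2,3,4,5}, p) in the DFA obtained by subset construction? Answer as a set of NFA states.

{0,1,2,3,4,5}

δ(0,p) = {0,1,3,5}; δ(1,p) = {4,5}; δ(2,p) = {0,1,4}; δ(3,p) = {1,2,4,5}; δ(4,p) = {0}; δ(5,p) = {2,3}.
Union: {0,1,2,3,4,5}.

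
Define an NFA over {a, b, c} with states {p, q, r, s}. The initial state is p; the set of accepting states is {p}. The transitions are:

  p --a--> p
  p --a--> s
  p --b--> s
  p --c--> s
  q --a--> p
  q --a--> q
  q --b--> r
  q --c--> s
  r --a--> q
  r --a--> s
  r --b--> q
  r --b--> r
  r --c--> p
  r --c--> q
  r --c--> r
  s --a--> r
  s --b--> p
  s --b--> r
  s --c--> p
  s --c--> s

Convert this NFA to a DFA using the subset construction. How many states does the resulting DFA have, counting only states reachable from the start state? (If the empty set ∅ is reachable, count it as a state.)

Start state of the DFA: {p}.
{p} --a--> {p, s}  [new]
{p} --b--> {s}  [new]
{p} --c--> {s}  [seen]
{p, s} --a--> {p, r, s}  [new]
{p, s} --b--> {p, r, s}  [seen]
{p, s} --c--> {p, s}  [seen]
{s} --a--> {r}  [new]
{s} --b--> {p, r}  [new]
{s} --c--> {p, s}  [seen]
{p, r, s} --a--> {p, q, r, s}  [new]
{p, r, s} --b--> {p, q, r, s}  [seen]
{p, r, s} --c--> {p, q, r, s}  [seen]
{r} --a--> {q, s}  [new]
{r} --b--> {q, r}  [new]
{r} --c--> {p, q, r}  [new]
{p, r} --a--> {p, q, s}  [new]
{p, r} --b--> {q, r, s}  [new]
{p, r} --c--> {p, q, r, s}  [seen]
{p, q, r, s} --a--> {p, q, r, s}  [seen]
{p, q, r, s} --b--> {p, q, r, s}  [seen]
{p, q, r, s} --c--> {p, q, r, s}  [seen]
{q, s} --a--> {p, q, r}  [seen]
{q, s} --b--> {p, r}  [seen]
{q, s} --c--> {p, s}  [seen]
{q, r} --a--> {p, q, s}  [seen]
{q, r} --b--> {q, r}  [seen]
{q, r} --c--> {p, q, r, s}  [seen]
{p, q, r} --a--> {p, q, s}  [seen]
{p, q, r} --b--> {q, r, s}  [seen]
{p, q, r} --c--> {p, q, r, s}  [seen]
{p, q, s} --a--> {p, q, r, s}  [seen]
{p, q, s} --b--> {p, r, s}  [seen]
{p, q, s} --c--> {p, s}  [seen]
{q, r, s} --a--> {p, q, r, s}  [seen]
{q, r, s} --b--> {p, q, r}  [seen]
{q, r, s} --c--> {p, q, r, s}  [seen]
Reachable DFA states: {p}, {p, s}, {s}, {p, r, s}, {r}, {p, r}, {p, q, r, s}, {q, s}, {q, r}, {p, q, r}, {p, q, s}, {q, r, s}.

12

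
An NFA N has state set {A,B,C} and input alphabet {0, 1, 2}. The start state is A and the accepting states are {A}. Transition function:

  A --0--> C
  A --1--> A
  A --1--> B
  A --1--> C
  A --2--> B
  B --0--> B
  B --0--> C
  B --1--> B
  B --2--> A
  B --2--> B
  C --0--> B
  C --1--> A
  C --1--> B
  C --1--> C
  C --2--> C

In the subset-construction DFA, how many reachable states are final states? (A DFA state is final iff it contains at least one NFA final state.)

Start state of the DFA: {A}.
{A} --0--> {C}  [new]
{A} --1--> {A,B,C}  [new]
{A} --2--> {B}  [new]
{C} --0--> {B}  [seen]
{C} --1--> {A,B,C}  [seen]
{C} --2--> {C}  [seen]
{A,B,C} --0--> {B,C}  [new]
{A,B,C} --1--> {A,B,C}  [seen]
{A,B,C} --2--> {A,B,C}  [seen]
{B} --0--> {B,C}  [seen]
{B} --1--> {B}  [seen]
{B} --2--> {A,B}  [new]
{B,C} --0--> {B,C}  [seen]
{B,C} --1--> {A,B,C}  [seen]
{B,C} --2--> {A,B,C}  [seen]
{A,B} --0--> {B,C}  [seen]
{A,B} --1--> {A,B,C}  [seen]
{A,B} --2--> {A,B}  [seen]
Reachable DFA states: {A}, {C}, {A,B,C}, {B}, {B,C}, {A,B}.
Accepting DFA states (contain an NFA accepting state): {A}, {A,B,C}, {A,B}.

3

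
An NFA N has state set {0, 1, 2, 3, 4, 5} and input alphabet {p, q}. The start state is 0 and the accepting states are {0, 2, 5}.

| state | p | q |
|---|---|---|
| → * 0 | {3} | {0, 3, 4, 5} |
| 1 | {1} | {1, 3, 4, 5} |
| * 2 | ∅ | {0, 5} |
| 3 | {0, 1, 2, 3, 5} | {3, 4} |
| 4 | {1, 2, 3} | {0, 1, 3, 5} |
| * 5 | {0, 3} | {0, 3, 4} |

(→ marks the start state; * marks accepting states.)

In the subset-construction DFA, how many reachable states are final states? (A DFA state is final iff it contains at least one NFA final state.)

4

Start state of the DFA: {0}.
{0} --p--> {3}  [new]
{0} --q--> {0, 3, 4, 5}  [new]
{3} --p--> {0, 1, 2, 3, 5}  [new]
{3} --q--> {3, 4}  [new]
{0, 3, 4, 5} --p--> {0, 1, 2, 3, 5}  [seen]
{0, 3, 4, 5} --q--> {0, 1, 3, 4, 5}  [new]
{0, 1, 2, 3, 5} --p--> {0, 1, 2, 3, 5}  [seen]
{0, 1, 2, 3, 5} --q--> {0, 1, 3, 4, 5}  [seen]
{3, 4} --p--> {0, 1, 2, 3, 5}  [seen]
{3, 4} --q--> {0, 1, 3, 4, 5}  [seen]
{0, 1, 3, 4, 5} --p--> {0, 1, 2, 3, 5}  [seen]
{0, 1, 3, 4, 5} --q--> {0, 1, 3, 4, 5}  [seen]
Reachable DFA states: {0}, {3}, {0, 3, 4, 5}, {0, 1, 2, 3, 5}, {3, 4}, {0, 1, 3, 4, 5}.
Accepting DFA states (contain an NFA accepting state): {0}, {0, 3, 4, 5}, {0, 1, 2, 3, 5}, {0, 1, 3, 4, 5}.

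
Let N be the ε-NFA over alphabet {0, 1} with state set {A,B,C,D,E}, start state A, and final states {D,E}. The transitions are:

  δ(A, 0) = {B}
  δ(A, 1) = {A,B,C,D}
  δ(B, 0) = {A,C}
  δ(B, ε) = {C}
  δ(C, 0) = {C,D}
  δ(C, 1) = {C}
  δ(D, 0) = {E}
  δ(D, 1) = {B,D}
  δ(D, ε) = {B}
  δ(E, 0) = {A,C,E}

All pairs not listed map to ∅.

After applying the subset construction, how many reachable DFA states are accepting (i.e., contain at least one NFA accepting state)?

3

Start state of the DFA: {A} (ε-closure of the NFA start).
{A} --0--> {B,C}  [new]
{A} --1--> {A,B,C,D}  [new]
{B,C} --0--> {A,B,C,D}  [seen]
{B,C} --1--> {C}  [new]
{A,B,C,D} --0--> {A,B,C,D,E}  [new]
{A,B,C,D} --1--> {A,B,C,D}  [seen]
{C} --0--> {B,C,D}  [new]
{C} --1--> {C}  [seen]
{A,B,C,D,E} --0--> {A,B,C,D,E}  [seen]
{A,B,C,D,E} --1--> {A,B,C,D}  [seen]
{B,C,D} --0--> {A,B,C,D,E}  [seen]
{B,C,D} --1--> {B,C,D}  [seen]
Reachable DFA states: {A}, {B,C}, {A,B,C,D}, {C}, {A,B,C,D,E}, {B,C,D}.
Accepting DFA states (contain an NFA accepting state): {A,B,C,D}, {A,B,C,D,E}, {B,C,D}.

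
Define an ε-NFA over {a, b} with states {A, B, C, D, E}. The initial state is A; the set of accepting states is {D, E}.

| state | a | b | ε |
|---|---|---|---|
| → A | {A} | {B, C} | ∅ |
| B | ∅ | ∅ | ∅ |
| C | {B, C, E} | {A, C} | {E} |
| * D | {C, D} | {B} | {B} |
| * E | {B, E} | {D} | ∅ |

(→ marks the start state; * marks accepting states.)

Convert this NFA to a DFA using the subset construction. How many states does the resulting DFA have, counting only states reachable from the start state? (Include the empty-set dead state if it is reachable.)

3

Start state of the DFA: {A} (ε-closure of the NFA start).
{A} --a--> {A}  [seen]
{A} --b--> {B, C, E}  [new]
{B, C, E} --a--> {B, C, E}  [seen]
{B, C, E} --b--> {A, B, C, D, E}  [new]
{A, B, C, D, E} --a--> {A, B, C, D, E}  [seen]
{A, B, C, D, E} --b--> {A, B, C, D, E}  [seen]
Reachable DFA states: {A}, {B, C, E}, {A, B, C, D, E}.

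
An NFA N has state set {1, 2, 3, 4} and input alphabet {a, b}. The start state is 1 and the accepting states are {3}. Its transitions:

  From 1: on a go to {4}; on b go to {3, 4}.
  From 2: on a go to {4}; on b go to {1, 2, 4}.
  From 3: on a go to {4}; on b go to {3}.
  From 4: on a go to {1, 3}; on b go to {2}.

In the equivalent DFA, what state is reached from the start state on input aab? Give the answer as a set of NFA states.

Start: {1}.
δ(1,a) = {4}.
Union: {4}.
After a: {4}.
δ(4,a) = {1, 3}.
Union: {1, 3}.
After a: {1, 3}.
δ(1,b) = {3, 4}; δ(3,b) = {3}.
Union: {3, 4}.
After b: {3, 4}.

{3, 4}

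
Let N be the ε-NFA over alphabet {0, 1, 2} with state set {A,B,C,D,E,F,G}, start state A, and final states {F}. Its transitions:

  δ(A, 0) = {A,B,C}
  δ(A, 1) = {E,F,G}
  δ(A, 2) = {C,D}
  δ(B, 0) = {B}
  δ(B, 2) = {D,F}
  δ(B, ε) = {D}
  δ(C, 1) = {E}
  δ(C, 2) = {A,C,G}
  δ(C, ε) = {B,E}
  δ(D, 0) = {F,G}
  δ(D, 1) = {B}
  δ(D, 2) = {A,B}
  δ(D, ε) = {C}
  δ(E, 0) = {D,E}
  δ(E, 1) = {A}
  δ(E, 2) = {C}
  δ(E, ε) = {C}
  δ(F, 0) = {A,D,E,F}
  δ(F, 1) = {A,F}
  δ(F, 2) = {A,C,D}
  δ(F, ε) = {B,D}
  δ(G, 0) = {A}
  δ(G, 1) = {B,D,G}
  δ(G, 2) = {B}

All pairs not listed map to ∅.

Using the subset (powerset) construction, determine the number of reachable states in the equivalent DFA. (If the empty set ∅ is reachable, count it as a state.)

5

Start state of the DFA: {A} (ε-closure of the NFA start).
{A} --0--> {A,B,C,D,E}  [new]
{A} --1--> {B,C,D,E,F,G}  [new]
{A} --2--> {B,C,D,E}  [new]
{A,B,C,D,E} --0--> {A,B,C,D,E,F,G}  [new]
{A,B,C,D,E} --1--> {A,B,C,D,E,F,G}  [seen]
{A,B,C,D,E} --2--> {A,B,C,D,E,F,G}  [seen]
{B,C,D,E,F,G} --0--> {A,B,C,D,E,F,G}  [seen]
{B,C,D,E,F,G} --1--> {A,B,C,D,E,F,G}  [seen]
{B,C,D,E,F,G} --2--> {A,B,C,D,E,F,G}  [seen]
{B,C,D,E} --0--> {B,C,D,E,F,G}  [seen]
{B,C,D,E} --1--> {A,B,C,D,E}  [seen]
{B,C,D,E} --2--> {A,B,C,D,E,F,G}  [seen]
{A,B,C,D,E,F,G} --0--> {A,B,C,D,E,F,G}  [seen]
{A,B,C,D,E,F,G} --1--> {A,B,C,D,E,F,G}  [seen]
{A,B,C,D,E,F,G} --2--> {A,B,C,D,E,F,G}  [seen]
Reachable DFA states: {A}, {A,B,C,D,E}, {B,C,D,E,F,G}, {B,C,D,E}, {A,B,C,D,E,F,G}.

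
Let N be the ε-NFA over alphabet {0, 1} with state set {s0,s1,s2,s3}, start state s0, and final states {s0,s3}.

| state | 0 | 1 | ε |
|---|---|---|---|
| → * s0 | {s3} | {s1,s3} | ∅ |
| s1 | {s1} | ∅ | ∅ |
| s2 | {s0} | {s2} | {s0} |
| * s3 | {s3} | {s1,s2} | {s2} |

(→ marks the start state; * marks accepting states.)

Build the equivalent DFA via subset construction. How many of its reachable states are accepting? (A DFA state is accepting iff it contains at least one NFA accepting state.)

Start state of the DFA: {s0} (ε-closure of the NFA start).
{s0} --0--> {s0,s2,s3}  [new]
{s0} --1--> {s0,s1,s2,s3}  [new]
{s0,s2,s3} --0--> {s0,s2,s3}  [seen]
{s0,s2,s3} --1--> {s0,s1,s2,s3}  [seen]
{s0,s1,s2,s3} --0--> {s0,s1,s2,s3}  [seen]
{s0,s1,s2,s3} --1--> {s0,s1,s2,s3}  [seen]
Reachable DFA states: {s0}, {s0,s2,s3}, {s0,s1,s2,s3}.
Accepting DFA states (contain an NFA accepting state): {s0}, {s0,s2,s3}, {s0,s1,s2,s3}.

3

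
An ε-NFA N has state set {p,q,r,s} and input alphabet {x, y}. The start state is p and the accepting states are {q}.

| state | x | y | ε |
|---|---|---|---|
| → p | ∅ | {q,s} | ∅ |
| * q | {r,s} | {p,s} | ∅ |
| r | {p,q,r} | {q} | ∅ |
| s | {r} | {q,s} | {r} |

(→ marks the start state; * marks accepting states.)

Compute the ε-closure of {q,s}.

{q,r,s}

Begin with {q,s}.
s →ε {r}; add r.
ε-closure = {q,r,s}.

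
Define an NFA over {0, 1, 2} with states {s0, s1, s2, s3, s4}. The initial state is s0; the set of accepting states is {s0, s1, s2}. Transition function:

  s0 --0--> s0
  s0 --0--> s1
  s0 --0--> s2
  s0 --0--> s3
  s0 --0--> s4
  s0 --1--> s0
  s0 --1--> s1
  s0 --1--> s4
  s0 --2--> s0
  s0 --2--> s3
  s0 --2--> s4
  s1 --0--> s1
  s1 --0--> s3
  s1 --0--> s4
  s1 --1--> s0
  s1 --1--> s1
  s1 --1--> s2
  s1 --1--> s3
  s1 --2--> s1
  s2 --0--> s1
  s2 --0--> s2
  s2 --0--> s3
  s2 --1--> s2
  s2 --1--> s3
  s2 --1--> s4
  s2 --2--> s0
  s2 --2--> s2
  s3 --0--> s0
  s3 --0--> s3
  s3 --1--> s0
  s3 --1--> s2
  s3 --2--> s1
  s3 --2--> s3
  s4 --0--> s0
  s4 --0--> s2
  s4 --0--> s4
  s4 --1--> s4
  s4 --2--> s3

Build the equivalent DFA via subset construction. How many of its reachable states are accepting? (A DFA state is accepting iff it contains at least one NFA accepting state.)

Start state of the DFA: {s0}.
{s0} --0--> {s0, s1, s2, s3, s4}  [new]
{s0} --1--> {s0, s1, s4}  [new]
{s0} --2--> {s0, s3, s4}  [new]
{s0, s1, s2, s3, s4} --0--> {s0, s1, s2, s3, s4}  [seen]
{s0, s1, s2, s3, s4} --1--> {s0, s1, s2, s3, s4}  [seen]
{s0, s1, s2, s3, s4} --2--> {s0, s1, s2, s3, s4}  [seen]
{s0, s1, s4} --0--> {s0, s1, s2, s3, s4}  [seen]
{s0, s1, s4} --1--> {s0, s1, s2, s3, s4}  [seen]
{s0, s1, s4} --2--> {s0, s1, s3, s4}  [new]
{s0, s3, s4} --0--> {s0, s1, s2, s3, s4}  [seen]
{s0, s3, s4} --1--> {s0, s1, s2, s4}  [new]
{s0, s3, s4} --2--> {s0, s1, s3, s4}  [seen]
{s0, s1, s3, s4} --0--> {s0, s1, s2, s3, s4}  [seen]
{s0, s1, s3, s4} --1--> {s0, s1, s2, s3, s4}  [seen]
{s0, s1, s3, s4} --2--> {s0, s1, s3, s4}  [seen]
{s0, s1, s2, s4} --0--> {s0, s1, s2, s3, s4}  [seen]
{s0, s1, s2, s4} --1--> {s0, s1, s2, s3, s4}  [seen]
{s0, s1, s2, s4} --2--> {s0, s1, s2, s3, s4}  [seen]
Reachable DFA states: {s0}, {s0, s1, s2, s3, s4}, {s0, s1, s4}, {s0, s3, s4}, {s0, s1, s3, s4}, {s0, s1, s2, s4}.
Accepting DFA states (contain an NFA accepting state): {s0}, {s0, s1, s2, s3, s4}, {s0, s1, s4}, {s0, s3, s4}, {s0, s1, s3, s4}, {s0, s1, s2, s4}.

6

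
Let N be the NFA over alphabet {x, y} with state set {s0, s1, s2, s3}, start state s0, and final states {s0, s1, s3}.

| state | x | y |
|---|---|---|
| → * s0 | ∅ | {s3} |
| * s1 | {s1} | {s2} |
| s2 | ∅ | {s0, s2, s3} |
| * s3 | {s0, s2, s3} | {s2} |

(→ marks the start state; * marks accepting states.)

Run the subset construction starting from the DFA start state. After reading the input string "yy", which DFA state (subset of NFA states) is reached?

{s2}

Start: {s0}.
δ(s0,y) = {s3}.
Union: {s3}.
After y: {s3}.
δ(s3,y) = {s2}.
Union: {s2}.
After y: {s2}.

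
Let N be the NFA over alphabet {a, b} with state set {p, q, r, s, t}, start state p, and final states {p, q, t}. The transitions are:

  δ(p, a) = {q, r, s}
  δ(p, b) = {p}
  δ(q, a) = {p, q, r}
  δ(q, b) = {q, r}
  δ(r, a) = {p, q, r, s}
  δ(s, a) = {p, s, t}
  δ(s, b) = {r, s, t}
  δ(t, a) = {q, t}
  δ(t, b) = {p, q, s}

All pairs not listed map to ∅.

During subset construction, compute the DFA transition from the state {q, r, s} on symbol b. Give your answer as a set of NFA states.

δ(q,b) = {q, r}; δ(r,b) = ∅; δ(s,b) = {r, s, t}.
Union: {q, r, s, t}.

{q, r, s, t}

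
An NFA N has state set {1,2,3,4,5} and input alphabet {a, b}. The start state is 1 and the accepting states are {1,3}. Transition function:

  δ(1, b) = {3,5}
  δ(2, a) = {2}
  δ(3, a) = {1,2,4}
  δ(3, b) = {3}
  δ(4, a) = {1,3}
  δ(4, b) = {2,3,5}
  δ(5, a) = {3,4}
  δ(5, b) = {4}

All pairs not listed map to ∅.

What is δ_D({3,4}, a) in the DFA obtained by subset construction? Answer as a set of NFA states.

{1,2,3,4}

δ(3,a) = {1,2,4}; δ(4,a) = {1,3}.
Union: {1,2,3,4}.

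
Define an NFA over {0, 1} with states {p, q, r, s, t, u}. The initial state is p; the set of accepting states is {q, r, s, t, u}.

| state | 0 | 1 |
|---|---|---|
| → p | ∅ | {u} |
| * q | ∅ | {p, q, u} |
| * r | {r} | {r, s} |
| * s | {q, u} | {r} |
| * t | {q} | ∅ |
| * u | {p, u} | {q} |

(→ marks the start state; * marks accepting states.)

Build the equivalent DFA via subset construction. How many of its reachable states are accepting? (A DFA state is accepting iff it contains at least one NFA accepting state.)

5

Start state of the DFA: {p}.
{p} --0--> ∅  [new]
{p} --1--> {u}  [new]
∅ --0--> ∅  [seen]
∅ --1--> ∅  [seen]
{u} --0--> {p, u}  [new]
{u} --1--> {q}  [new]
{p, u} --0--> {p, u}  [seen]
{p, u} --1--> {q, u}  [new]
{q} --0--> ∅  [seen]
{q} --1--> {p, q, u}  [new]
{q, u} --0--> {p, u}  [seen]
{q, u} --1--> {p, q, u}  [seen]
{p, q, u} --0--> {p, u}  [seen]
{p, q, u} --1--> {p, q, u}  [seen]
Reachable DFA states: {p}, ∅, {u}, {p, u}, {q}, {q, u}, {p, q, u}.
Accepting DFA states (contain an NFA accepting state): {u}, {p, u}, {q}, {q, u}, {p, q, u}.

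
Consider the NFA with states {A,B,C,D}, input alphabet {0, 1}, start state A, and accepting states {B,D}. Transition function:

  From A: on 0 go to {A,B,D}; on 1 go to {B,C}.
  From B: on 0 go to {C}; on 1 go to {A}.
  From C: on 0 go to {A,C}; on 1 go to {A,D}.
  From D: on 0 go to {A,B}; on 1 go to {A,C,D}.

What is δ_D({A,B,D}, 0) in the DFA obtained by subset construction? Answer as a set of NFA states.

δ(A,0) = {A,B,D}; δ(B,0) = {C}; δ(D,0) = {A,B}.
Union: {A,B,C,D}.

{A,B,C,D}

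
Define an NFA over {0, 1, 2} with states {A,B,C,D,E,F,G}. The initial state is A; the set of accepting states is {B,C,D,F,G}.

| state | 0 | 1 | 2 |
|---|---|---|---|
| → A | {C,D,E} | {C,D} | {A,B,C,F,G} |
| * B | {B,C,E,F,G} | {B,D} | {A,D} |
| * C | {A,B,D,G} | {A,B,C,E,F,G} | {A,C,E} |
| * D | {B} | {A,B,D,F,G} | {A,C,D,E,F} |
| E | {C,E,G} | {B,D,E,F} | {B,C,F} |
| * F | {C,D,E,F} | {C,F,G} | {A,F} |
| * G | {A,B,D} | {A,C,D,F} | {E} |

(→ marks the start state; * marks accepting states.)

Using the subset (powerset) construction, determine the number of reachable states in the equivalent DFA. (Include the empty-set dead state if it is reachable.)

10

Start state of the DFA: {A}.
{A} --0--> {C,D,E}  [new]
{A} --1--> {C,D}  [new]
{A} --2--> {A,B,C,F,G}  [new]
{C,D,E} --0--> {A,B,C,D,E,G}  [new]
{C,D,E} --1--> {A,B,C,D,E,F,G}  [new]
{C,D,E} --2--> {A,B,C,D,E,F}  [new]
{C,D} --0--> {A,B,D,G}  [new]
{C,D} --1--> {A,B,C,D,E,F,G}  [seen]
{C,D} --2--> {A,C,D,E,F}  [new]
{A,B,C,F,G} --0--> {A,B,C,D,E,F,G}  [seen]
{A,B,C,F,G} --1--> {A,B,C,D,E,F,G}  [seen]
{A,B,C,F,G} --2--> {A,B,C,D,E,F,G}  [seen]
{A,B,C,D,E,G} --0--> {A,B,C,D,E,F,G}  [seen]
{A,B,C,D,E,G} --1--> {A,B,C,D,E,F,G}  [seen]
{A,B,C,D,E,G} --2--> {A,B,C,D,E,F,G}  [seen]
{A,B,C,D,E,F,G} --0--> {A,B,C,D,E,F,G}  [seen]
{A,B,C,D,E,F,G} --1--> {A,B,C,D,E,F,G}  [seen]
{A,B,C,D,E,F,G} --2--> {A,B,C,D,E,F,G}  [seen]
{A,B,C,D,E,F} --0--> {A,B,C,D,E,F,G}  [seen]
{A,B,C,D,E,F} --1--> {A,B,C,D,E,F,G}  [seen]
{A,B,C,D,E,F} --2--> {A,B,C,D,E,F,G}  [seen]
{A,B,D,G} --0--> {A,B,C,D,E,F,G}  [seen]
{A,B,D,G} --1--> {A,B,C,D,F,G}  [new]
{A,B,D,G} --2--> {A,B,C,D,E,F,G}  [seen]
{A,C,D,E,F} --0--> {A,B,C,D,E,F,G}  [seen]
{A,C,D,E,F} --1--> {A,B,C,D,E,F,G}  [seen]
{A,C,D,E,F} --2--> {A,B,C,D,E,F,G}  [seen]
{A,B,C,D,F,G} --0--> {A,B,C,D,E,F,G}  [seen]
{A,B,C,D,F,G} --1--> {A,B,C,D,E,F,G}  [seen]
{A,B,C,D,F,G} --2--> {A,B,C,D,E,F,G}  [seen]
Reachable DFA states: {A}, {C,D,E}, {C,D}, {A,B,C,F,G}, {A,B,C,D,E,G}, {A,B,C,D,E,F,G}, {A,B,C,D,E,F}, {A,B,D,G}, {A,C,D,E,F}, {A,B,C,D,F,G}.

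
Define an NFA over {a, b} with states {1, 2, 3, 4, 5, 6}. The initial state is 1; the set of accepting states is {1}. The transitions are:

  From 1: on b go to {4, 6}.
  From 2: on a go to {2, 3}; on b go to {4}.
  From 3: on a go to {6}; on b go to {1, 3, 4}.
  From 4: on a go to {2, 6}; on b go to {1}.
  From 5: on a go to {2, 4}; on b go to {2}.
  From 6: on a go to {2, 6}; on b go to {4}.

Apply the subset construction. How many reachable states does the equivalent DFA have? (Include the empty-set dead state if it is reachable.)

10

Start state of the DFA: {1}.
{1} --a--> ∅  [new]
{1} --b--> {4, 6}  [new]
∅ --a--> ∅  [seen]
∅ --b--> ∅  [seen]
{4, 6} --a--> {2, 6}  [new]
{4, 6} --b--> {1, 4}  [new]
{2, 6} --a--> {2, 3, 6}  [new]
{2, 6} --b--> {4}  [new]
{1, 4} --a--> {2, 6}  [seen]
{1, 4} --b--> {1, 4, 6}  [new]
{2, 3, 6} --a--> {2, 3, 6}  [seen]
{2, 3, 6} --b--> {1, 3, 4}  [new]
{4} --a--> {2, 6}  [seen]
{4} --b--> {1}  [seen]
{1, 4, 6} --a--> {2, 6}  [seen]
{1, 4, 6} --b--> {1, 4, 6}  [seen]
{1, 3, 4} --a--> {2, 6}  [seen]
{1, 3, 4} --b--> {1, 3, 4, 6}  [new]
{1, 3, 4, 6} --a--> {2, 6}  [seen]
{1, 3, 4, 6} --b--> {1, 3, 4, 6}  [seen]
Reachable DFA states: {1}, ∅, {4, 6}, {2, 6}, {1, 4}, {2, 3, 6}, {4}, {1, 4, 6}, {1, 3, 4}, {1, 3, 4, 6}.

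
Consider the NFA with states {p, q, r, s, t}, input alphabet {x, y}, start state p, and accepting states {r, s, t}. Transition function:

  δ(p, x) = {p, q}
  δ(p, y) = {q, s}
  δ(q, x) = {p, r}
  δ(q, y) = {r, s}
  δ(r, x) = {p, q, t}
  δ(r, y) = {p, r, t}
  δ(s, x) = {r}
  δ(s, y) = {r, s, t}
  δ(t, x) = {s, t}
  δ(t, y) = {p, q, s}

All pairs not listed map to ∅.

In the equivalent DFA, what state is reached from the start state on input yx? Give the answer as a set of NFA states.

{p, r}

Start: {p}.
δ(p,y) = {q, s}.
Union: {q, s}.
After y: {q, s}.
δ(q,x) = {p, r}; δ(s,x) = {r}.
Union: {p, r}.
After x: {p, r}.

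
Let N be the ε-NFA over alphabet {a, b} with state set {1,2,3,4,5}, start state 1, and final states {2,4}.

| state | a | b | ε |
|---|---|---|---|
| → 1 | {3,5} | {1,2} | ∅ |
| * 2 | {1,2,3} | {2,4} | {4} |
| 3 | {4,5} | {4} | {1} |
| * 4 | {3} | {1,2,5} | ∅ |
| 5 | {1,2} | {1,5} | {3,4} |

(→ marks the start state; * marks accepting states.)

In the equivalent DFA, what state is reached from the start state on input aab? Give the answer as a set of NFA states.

{1,2,3,4,5}

Start: {1}.
δ(1,a) = {3,5}.
Union: {3,5}.
ε-closure gives {1,3,4,5}.
After a: {1,3,4,5}.
δ(1,a) = {3,5}; δ(3,a) = {4,5}; δ(4,a) = {3}; δ(5,a) = {1,2}.
Union: {1,2,3,4,5}.
After a: {1,2,3,4,5}.
δ(1,b) = {1,2}; δ(2,b) = {2,4}; δ(3,b) = {4}; δ(4,b) = {1,2,5}; δ(5,b) = {1,5}.
Union: {1,2,4,5}.
ε-closure gives {1,2,3,4,5}.
After b: {1,2,3,4,5}.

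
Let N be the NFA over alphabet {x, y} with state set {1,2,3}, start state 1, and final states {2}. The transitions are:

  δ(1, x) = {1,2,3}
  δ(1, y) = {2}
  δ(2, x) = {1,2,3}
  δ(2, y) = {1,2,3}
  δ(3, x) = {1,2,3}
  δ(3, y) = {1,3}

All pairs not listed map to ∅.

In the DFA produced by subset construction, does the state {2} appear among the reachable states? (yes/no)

Start state of the DFA: {1}.
{1} --x--> {1,2,3}  [new]
{1} --y--> {2}  [new]
{1,2,3} --x--> {1,2,3}  [seen]
{1,2,3} --y--> {1,2,3}  [seen]
{2} --x--> {1,2,3}  [seen]
{2} --y--> {1,2,3}  [seen]
Reachable DFA states: {1}, {1,2,3}, {2}.
{2} is among them.

yes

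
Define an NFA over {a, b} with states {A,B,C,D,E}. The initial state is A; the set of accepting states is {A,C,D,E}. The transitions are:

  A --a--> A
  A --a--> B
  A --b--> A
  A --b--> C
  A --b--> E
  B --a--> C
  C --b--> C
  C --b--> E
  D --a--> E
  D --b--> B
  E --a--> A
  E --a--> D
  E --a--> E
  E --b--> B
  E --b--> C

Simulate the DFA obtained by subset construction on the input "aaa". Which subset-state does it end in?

{A,B,C}

Start: {A}.
δ(A,a) = {A,B}.
Union: {A,B}.
After a: {A,B}.
δ(A,a) = {A,B}; δ(B,a) = {C}.
Union: {A,B,C}.
After a: {A,B,C}.
δ(A,a) = {A,B}; δ(B,a) = {C}; δ(C,a) = ∅.
Union: {A,B,C}.
After a: {A,B,C}.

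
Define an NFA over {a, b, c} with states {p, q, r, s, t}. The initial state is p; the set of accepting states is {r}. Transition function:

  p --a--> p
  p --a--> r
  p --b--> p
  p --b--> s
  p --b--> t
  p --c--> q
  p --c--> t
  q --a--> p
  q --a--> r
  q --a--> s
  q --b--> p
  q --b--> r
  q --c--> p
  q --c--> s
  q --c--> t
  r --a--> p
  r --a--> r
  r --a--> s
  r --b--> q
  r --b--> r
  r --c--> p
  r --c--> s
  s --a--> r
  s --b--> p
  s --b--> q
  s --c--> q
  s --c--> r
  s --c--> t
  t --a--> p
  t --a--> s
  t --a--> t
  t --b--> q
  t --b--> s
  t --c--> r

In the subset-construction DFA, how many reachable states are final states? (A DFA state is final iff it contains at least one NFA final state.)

Start state of the DFA: {p}.
{p} --a--> {p, r}  [new]
{p} --b--> {p, s, t}  [new]
{p} --c--> {q, t}  [new]
{p, r} --a--> {p, r, s}  [new]
{p, r} --b--> {p, q, r, s, t}  [new]
{p, r} --c--> {p, q, s, t}  [new]
{p, s, t} --a--> {p, r, s, t}  [new]
{p, s, t} --b--> {p, q, s, t}  [seen]
{p, s, t} --c--> {q, r, t}  [new]
{q, t} --a--> {p, r, s, t}  [seen]
{q, t} --b--> {p, q, r, s}  [new]
{q, t} --c--> {p, r, s, t}  [seen]
{p, r, s} --a--> {p, r, s}  [seen]
{p, r, s} --b--> {p, q, r, s, t}  [seen]
{p, r, s} --c--> {p, q, r, s, t}  [seen]
{p, q, r, s, t} --a--> {p, r, s, t}  [seen]
{p, q, r, s, t} --b--> {p, q, r, s, t}  [seen]
{p, q, r, s, t} --c--> {p, q, r, s, t}  [seen]
{p, q, s, t} --a--> {p, r, s, t}  [seen]
{p, q, s, t} --b--> {p, q, r, s, t}  [seen]
{p, q, s, t} --c--> {p, q, r, s, t}  [seen]
{p, r, s, t} --a--> {p, r, s, t}  [seen]
{p, r, s, t} --b--> {p, q, r, s, t}  [seen]
{p, r, s, t} --c--> {p, q, r, s, t}  [seen]
{q, r, t} --a--> {p, r, s, t}  [seen]
{q, r, t} --b--> {p, q, r, s}  [seen]
{q, r, t} --c--> {p, r, s, t}  [seen]
{p, q, r, s} --a--> {p, r, s}  [seen]
{p, q, r, s} --b--> {p, q, r, s, t}  [seen]
{p, q, r, s} --c--> {p, q, r, s, t}  [seen]
Reachable DFA states: {p}, {p, r}, {p, s, t}, {q, t}, {p, r, s}, {p, q, r, s, t}, {p, q, s, t}, {p, r, s, t}, {q, r, t}, {p, q, r, s}.
Accepting DFA states (contain an NFA accepting state): {p, r}, {p, r, s}, {p, q, r, s, t}, {p, r, s, t}, {q, r, t}, {p, q, r, s}.

6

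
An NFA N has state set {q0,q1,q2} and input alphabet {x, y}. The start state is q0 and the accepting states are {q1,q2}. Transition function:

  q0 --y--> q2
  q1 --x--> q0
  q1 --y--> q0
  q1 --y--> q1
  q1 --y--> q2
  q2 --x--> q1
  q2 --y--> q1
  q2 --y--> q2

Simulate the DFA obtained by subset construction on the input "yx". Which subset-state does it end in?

{q1}

Start: {q0}.
δ(q0,y) = {q2}.
Union: {q2}.
After y: {q2}.
δ(q2,x) = {q1}.
Union: {q1}.
After x: {q1}.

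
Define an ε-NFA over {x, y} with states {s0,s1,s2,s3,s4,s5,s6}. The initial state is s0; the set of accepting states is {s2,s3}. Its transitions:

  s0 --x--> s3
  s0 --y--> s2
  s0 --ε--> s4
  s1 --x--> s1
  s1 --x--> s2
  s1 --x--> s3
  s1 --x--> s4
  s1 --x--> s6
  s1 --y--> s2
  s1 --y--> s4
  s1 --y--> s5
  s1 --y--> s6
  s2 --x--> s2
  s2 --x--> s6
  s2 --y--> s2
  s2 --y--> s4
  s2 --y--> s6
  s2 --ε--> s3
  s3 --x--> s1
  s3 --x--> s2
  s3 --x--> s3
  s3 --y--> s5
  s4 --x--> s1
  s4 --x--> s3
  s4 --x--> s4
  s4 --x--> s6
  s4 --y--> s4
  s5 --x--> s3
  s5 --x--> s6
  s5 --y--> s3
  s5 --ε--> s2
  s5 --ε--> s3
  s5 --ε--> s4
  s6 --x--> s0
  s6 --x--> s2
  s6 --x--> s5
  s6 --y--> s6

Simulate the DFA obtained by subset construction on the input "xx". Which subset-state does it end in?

Start: {s0,s4}.
δ(s0,x) = {s3}; δ(s4,x) = {s1,s3,s4,s6}.
Union: {s1,s3,s4,s6}.
After x: {s1,s3,s4,s6}.
δ(s1,x) = {s1,s2,s3,s4,s6}; δ(s3,x) = {s1,s2,s3}; δ(s4,x) = {s1,s3,s4,s6}; δ(s6,x) = {s0,s2,s5}.
Union: {s0,s1,s2,s3,s4,s5,s6}.
After x: {s0,s1,s2,s3,s4,s5,s6}.

{s0,s1,s2,s3,s4,s5,s6}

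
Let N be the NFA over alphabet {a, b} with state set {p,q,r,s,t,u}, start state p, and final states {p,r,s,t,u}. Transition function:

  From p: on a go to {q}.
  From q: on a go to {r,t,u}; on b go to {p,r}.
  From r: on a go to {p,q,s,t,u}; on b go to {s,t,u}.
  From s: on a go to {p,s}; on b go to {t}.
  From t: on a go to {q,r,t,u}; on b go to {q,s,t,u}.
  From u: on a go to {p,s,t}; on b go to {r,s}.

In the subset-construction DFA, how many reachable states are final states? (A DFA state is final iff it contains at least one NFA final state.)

7

Start state of the DFA: {p}.
{p} --a--> {q}  [new]
{p} --b--> ∅  [new]
{q} --a--> {r,t,u}  [new]
{q} --b--> {p,r}  [new]
∅ --a--> ∅  [seen]
∅ --b--> ∅  [seen]
{r,t,u} --a--> {p,q,r,s,t,u}  [new]
{r,t,u} --b--> {q,r,s,t,u}  [new]
{p,r} --a--> {p,q,s,t,u}  [new]
{p,r} --b--> {s,t,u}  [new]
{p,q,r,s,t,u} --a--> {p,q,r,s,t,u}  [seen]
{p,q,r,s,t,u} --b--> {p,q,r,s,t,u}  [seen]
{q,r,s,t,u} --a--> {p,q,r,s,t,u}  [seen]
{q,r,s,t,u} --b--> {p,q,r,s,t,u}  [seen]
{p,q,s,t,u} --a--> {p,q,r,s,t,u}  [seen]
{p,q,s,t,u} --b--> {p,q,r,s,t,u}  [seen]
{s,t,u} --a--> {p,q,r,s,t,u}  [seen]
{s,t,u} --b--> {q,r,s,t,u}  [seen]
Reachable DFA states: {p}, {q}, ∅, {r,t,u}, {p,r}, {p,q,r,s,t,u}, {q,r,s,t,u}, {p,q,s,t,u}, {s,t,u}.
Accepting DFA states (contain an NFA accepting state): {p}, {r,t,u}, {p,r}, {p,q,r,s,t,u}, {q,r,s,t,u}, {p,q,s,t,u}, {s,t,u}.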